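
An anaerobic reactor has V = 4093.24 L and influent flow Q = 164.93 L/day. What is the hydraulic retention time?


HRT = V / Q
= 4093.24 / 164.93
= 24.8180 days

24.8180 days


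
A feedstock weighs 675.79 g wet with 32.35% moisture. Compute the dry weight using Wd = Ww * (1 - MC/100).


Wd = Ww * (1 - MC/100)
= 675.79 * (1 - 32.35/100)
= 457.1719 g

457.1719 g


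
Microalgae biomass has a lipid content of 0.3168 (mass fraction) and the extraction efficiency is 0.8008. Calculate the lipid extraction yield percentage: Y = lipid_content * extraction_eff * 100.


Y = lipid_content * extraction_eff * 100
= 0.3168 * 0.8008 * 100
= 25.3693%

25.3693%


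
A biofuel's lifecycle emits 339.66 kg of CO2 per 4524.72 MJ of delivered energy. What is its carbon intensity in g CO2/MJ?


CI = CO2 * 1000 / E
= 339.66 * 1000 / 4524.72
= 75.0676 g CO2/MJ

75.0676 g CO2/MJ


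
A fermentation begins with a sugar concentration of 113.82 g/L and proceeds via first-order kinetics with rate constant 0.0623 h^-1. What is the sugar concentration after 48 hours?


S = S0 * exp(-k * t)
S = 113.82 * exp(-0.0623 * 48)
S = 5.7214 g/L

5.7214 g/L


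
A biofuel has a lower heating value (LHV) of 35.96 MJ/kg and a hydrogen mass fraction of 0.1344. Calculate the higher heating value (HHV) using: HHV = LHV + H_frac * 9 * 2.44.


HHV = LHV + H_frac * 9 * 2.44
= 35.96 + 0.1344 * 9 * 2.44
= 38.9114 MJ/kg

38.9114 MJ/kg


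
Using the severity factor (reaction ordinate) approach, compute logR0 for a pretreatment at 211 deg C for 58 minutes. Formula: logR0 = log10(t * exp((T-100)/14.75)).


logR0 = log10(t * exp((T - 100) / 14.75))
= log10(58 * exp((211 - 100) / 14.75))
= 5.0317

5.0317


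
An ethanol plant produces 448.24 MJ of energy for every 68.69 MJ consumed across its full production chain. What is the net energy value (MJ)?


NEV = E_out - E_in
= 448.24 - 68.69
= 379.5500 MJ

379.5500 MJ


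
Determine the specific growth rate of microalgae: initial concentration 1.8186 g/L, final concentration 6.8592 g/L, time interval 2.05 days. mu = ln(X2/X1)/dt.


mu = ln(X2/X1) / dt
= ln(6.8592/1.8186) / 2.05
= 0.6476 per day

0.6476 per day


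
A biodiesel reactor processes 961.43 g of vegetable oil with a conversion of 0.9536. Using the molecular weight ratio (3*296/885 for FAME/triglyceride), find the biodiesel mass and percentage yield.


m_FAME = oil * conv * (3 * 296 / 885) = oil * conv * (888/885)
= 961.43 * 0.9536 * 888 / 885
= 919.9275 g
Y = m_FAME / oil * 100 = conv * (888/885) * 100
= 0.9536 * 888 / 885 * 100
= 95.68%

919.9275 g FAME; Y = 95.68%


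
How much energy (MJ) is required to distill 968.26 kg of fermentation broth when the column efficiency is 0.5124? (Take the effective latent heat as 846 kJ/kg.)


E = m * 846 / (eta * 1000)
= 968.26 * 846 / (0.5124 * 1000)
= 1598.6494 MJ

1598.6494 MJ


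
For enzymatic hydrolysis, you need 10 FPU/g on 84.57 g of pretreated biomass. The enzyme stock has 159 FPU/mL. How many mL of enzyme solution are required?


V = dosage * m_sub / activity
V = 10 * 84.57 / 159
V = 5.3189 mL

5.3189 mL


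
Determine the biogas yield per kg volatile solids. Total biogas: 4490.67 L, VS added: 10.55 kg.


Y = V / VS
= 4490.67 / 10.55
= 425.6559 L/kg VS

425.6559 L/kg VS


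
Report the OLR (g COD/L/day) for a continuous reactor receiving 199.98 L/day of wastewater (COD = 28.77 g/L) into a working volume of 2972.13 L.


OLR = Q * S / V
= 199.98 * 28.77 / 2972.13
= 1.9358 g/L/day

1.9358 g/L/day


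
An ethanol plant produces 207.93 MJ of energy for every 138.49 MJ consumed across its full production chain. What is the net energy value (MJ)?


NEV = E_out - E_in
= 207.93 - 138.49
= 69.4400 MJ

69.4400 MJ


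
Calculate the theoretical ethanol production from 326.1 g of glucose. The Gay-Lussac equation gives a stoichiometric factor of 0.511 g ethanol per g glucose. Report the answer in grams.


Theoretical ethanol yield: m_EtOH = 0.511 * m_glucose
m_EtOH = 0.511 * 326.1 = 166.6371 g

166.6371 g


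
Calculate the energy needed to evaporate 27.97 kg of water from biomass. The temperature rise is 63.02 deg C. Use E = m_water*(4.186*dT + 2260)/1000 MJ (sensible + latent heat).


E = m_water * (4.186 * dT + 2260) / 1000
= 27.97 * (4.186 * 63.02 + 2260) / 1000
= 70.5907 MJ

70.5907 MJ


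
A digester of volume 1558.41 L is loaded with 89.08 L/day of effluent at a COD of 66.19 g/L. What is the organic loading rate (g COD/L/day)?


OLR = Q * S / V
= 89.08 * 66.19 / 1558.41
= 3.7835 g/L/day

3.7835 g/L/day


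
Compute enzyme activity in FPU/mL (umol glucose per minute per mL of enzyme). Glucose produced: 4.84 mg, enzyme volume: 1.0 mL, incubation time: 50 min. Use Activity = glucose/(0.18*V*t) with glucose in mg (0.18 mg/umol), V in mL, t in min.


Activity = glucose_mg / (0.18 mg/umol * V_mL * t_min)
= 4.84 / (0.18 * 1.0 * 50)
= 0.5378 FPU/mL

0.5378 FPU/mL


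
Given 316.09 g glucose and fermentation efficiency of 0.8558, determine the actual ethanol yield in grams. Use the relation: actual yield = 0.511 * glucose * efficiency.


Actual ethanol: m = 0.511 * 316.09 * 0.8558
m = 138.2305 g

138.2305 g


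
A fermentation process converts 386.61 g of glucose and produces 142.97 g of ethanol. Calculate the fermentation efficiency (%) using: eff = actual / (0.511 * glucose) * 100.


Fermentation efficiency = (actual / (0.511 * glucose)) * 100
= (142.97 / (0.511 * 386.61)) * 100
= 72.3687%

72.3687%


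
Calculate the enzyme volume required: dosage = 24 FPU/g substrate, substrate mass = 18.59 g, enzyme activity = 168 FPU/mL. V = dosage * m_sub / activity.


V = dosage * m_sub / activity
V = 24 * 18.59 / 168
V = 2.6557 mL

2.6557 mL


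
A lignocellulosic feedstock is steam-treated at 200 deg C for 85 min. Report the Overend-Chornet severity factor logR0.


logR0 = log10(t * exp((T - 100) / 14.75))
= log10(85 * exp((200 - 100) / 14.75))
= 4.8738

4.8738


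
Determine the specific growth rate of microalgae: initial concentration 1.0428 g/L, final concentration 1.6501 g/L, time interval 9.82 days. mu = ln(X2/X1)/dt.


mu = ln(X2/X1) / dt
= ln(1.6501/1.0428) / 9.82
= 0.0467 per day

0.0467 per day


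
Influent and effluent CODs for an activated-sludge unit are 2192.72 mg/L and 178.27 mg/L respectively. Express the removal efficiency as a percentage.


eta = (COD_in - COD_out) / COD_in * 100
= (2192.72 - 178.27) / 2192.72 * 100
= 91.8699%

91.8699%


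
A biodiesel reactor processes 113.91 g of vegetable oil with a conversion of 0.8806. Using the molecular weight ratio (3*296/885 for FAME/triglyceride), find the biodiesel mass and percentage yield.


m_FAME = oil * conv * (3 * 296 / 885) = oil * conv * (888/885)
= 113.91 * 0.8806 * 888 / 885
= 100.6492 g
Y = m_FAME / oil * 100 = conv * (888/885) * 100
= 0.8806 * 888 / 885 * 100
= 88.36%

100.6492 g FAME; Y = 88.36%


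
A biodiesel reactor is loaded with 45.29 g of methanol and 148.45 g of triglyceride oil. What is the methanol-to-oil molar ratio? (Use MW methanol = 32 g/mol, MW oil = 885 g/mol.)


Molar ratio = n_MeOH / n_oil = (MeOH/32) / (oil/885) = (MeOH * 885) / (32 * oil)
= (45.29 * 885) / (32 * 148.45)
= 8.4375

8.4375


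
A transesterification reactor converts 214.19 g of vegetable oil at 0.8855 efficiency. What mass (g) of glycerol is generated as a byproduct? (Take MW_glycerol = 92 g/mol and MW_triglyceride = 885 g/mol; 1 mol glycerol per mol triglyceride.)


glycerol = oil * conv * (92/885)
= 214.19 * 0.8855 * 92 / 885
= 19.7166 g

19.7166 g


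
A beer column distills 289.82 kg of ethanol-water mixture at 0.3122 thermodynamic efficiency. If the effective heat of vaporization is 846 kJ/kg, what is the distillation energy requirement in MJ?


E = m * 846 / (eta * 1000)
= 289.82 * 846 / (0.3122 * 1000)
= 785.3546 MJ

785.3546 MJ


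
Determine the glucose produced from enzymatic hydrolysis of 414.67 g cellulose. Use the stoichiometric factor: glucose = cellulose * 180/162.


glucose = cellulose * 180/162
= 414.67 * 180/162
= 460.7444 g

460.7444 g


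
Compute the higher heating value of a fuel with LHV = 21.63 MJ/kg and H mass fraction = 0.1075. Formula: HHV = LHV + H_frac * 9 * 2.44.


HHV = LHV + H_frac * 9 * 2.44
= 21.63 + 0.1075 * 9 * 2.44
= 23.9907 MJ/kg

23.9907 MJ/kg


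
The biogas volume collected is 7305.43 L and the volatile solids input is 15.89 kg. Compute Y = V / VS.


Y = V / VS
= 7305.43 / 15.89
= 459.7502 L/kg VS

459.7502 L/kg VS


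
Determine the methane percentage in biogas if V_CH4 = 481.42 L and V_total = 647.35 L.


CH4% = V_CH4 / V_total * 100
= 481.42 / 647.35 * 100
= 74.3678%

74.3678%


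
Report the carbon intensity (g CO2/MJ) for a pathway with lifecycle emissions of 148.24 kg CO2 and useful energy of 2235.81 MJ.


CI = CO2 * 1000 / E
= 148.24 * 1000 / 2235.81
= 66.3026 g CO2/MJ

66.3026 g CO2/MJ


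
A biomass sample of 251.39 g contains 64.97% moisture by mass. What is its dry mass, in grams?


Wd = Ww * (1 - MC/100)
= 251.39 * (1 - 64.97/100)
= 88.0619 g

88.0619 g


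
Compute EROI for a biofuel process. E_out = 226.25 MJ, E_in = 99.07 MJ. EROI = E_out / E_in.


EROI = E_out / E_in
= 226.25 / 99.07
= 2.2837

2.2837


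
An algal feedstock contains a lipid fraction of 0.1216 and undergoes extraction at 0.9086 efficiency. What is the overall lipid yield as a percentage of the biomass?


Y = lipid_content * extraction_eff * 100
= 0.1216 * 0.9086 * 100
= 11.0486%

11.0486%


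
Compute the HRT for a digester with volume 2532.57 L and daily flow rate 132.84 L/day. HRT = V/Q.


HRT = V / Q
= 2532.57 / 132.84
= 19.0648 days

19.0648 days


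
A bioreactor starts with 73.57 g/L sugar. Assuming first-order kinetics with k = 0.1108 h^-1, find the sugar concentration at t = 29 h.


S = S0 * exp(-k * t)
S = 73.57 * exp(-0.1108 * 29)
S = 2.9596 g/L

2.9596 g/L


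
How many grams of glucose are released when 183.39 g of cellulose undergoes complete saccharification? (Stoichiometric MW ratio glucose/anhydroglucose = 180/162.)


glucose = cellulose * 180/162
= 183.39 * 180/162
= 203.7667 g

203.7667 g


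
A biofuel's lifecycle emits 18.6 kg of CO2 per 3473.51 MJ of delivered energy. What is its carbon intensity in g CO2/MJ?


CI = CO2 * 1000 / E
= 18.6 * 1000 / 3473.51
= 5.3548 g CO2/MJ

5.3548 g CO2/MJ


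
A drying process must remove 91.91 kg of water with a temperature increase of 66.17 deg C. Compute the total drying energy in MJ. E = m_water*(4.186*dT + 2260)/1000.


E = m_water * (4.186 * dT + 2260) / 1000
= 91.91 * (4.186 * 66.17 + 2260) / 1000
= 233.1745 MJ

233.1745 MJ


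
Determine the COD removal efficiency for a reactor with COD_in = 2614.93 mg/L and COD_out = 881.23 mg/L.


eta = (COD_in - COD_out) / COD_in * 100
= (2614.93 - 881.23) / 2614.93 * 100
= 66.3001%

66.3001%


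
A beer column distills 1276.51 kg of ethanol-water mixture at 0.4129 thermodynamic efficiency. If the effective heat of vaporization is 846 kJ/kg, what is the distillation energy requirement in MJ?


E = m * 846 / (eta * 1000)
= 1276.51 * 846 / (0.4129 * 1000)
= 2615.4698 MJ

2615.4698 MJ


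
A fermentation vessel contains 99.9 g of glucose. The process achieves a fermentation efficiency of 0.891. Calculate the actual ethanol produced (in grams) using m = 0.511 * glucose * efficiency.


Actual ethanol: m = 0.511 * 99.9 * 0.891
m = 45.4846 g

45.4846 g


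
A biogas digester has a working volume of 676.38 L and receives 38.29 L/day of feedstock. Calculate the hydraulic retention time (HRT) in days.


HRT = V / Q
= 676.38 / 38.29
= 17.6647 days

17.6647 days


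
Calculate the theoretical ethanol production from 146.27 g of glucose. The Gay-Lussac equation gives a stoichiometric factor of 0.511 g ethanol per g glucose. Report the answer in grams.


Theoretical ethanol yield: m_EtOH = 0.511 * m_glucose
m_EtOH = 0.511 * 146.27 = 74.7440 g

74.7440 g


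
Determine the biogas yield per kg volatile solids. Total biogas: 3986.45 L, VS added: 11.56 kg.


Y = V / VS
= 3986.45 / 11.56
= 344.8486 L/kg VS

344.8486 L/kg VS


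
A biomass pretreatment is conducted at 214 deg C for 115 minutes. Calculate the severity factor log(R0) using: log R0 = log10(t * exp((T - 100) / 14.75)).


logR0 = log10(t * exp((T - 100) / 14.75))
= log10(115 * exp((214 - 100) / 14.75))
= 5.4173

5.4173


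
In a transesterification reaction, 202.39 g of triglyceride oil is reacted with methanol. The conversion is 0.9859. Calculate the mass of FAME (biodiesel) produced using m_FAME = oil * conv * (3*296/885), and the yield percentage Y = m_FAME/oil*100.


m_FAME = oil * conv * (3 * 296 / 885) = oil * conv * (888/885)
= 202.39 * 0.9859 * 888 / 885
= 200.2127 g
Y = m_FAME / oil * 100 = conv * (888/885) * 100
= 0.9859 * 888 / 885 * 100
= 98.92%

200.2127 g FAME; Y = 98.92%


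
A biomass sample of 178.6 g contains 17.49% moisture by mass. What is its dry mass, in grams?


Wd = Ww * (1 - MC/100)
= 178.6 * (1 - 17.49/100)
= 147.3629 g

147.3629 g


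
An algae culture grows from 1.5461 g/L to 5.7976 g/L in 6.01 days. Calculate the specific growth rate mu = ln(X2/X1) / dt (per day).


mu = ln(X2/X1) / dt
= ln(5.7976/1.5461) / 6.01
= 0.2199 per day

0.2199 per day


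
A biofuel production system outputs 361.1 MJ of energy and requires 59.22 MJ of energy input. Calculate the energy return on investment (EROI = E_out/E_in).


EROI = E_out / E_in
= 361.1 / 59.22
= 6.0976

6.0976


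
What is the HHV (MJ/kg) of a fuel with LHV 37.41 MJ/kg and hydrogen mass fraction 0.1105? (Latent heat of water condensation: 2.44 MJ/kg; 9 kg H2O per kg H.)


HHV = LHV + H_frac * 9 * 2.44
= 37.41 + 0.1105 * 9 * 2.44
= 39.8366 MJ/kg

39.8366 MJ/kg


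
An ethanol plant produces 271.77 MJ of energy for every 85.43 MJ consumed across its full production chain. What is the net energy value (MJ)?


NEV = E_out - E_in
= 271.77 - 85.43
= 186.3400 MJ

186.3400 MJ


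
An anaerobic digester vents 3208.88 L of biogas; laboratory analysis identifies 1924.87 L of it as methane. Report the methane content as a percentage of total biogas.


CH4% = V_CH4 / V_total * 100
= 1924.87 / 3208.88 * 100
= 59.9857%

59.9857%


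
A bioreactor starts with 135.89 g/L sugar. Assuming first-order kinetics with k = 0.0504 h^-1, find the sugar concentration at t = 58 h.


S = S0 * exp(-k * t)
S = 135.89 * exp(-0.0504 * 58)
S = 7.3056 g/L

7.3056 g/L


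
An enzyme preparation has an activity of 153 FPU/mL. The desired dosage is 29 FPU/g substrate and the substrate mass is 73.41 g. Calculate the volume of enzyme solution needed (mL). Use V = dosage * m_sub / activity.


V = dosage * m_sub / activity
V = 29 * 73.41 / 153
V = 13.9143 mL

13.9143 mL


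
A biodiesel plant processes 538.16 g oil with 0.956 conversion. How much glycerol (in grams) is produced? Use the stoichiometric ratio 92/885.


glycerol = oil * conv * (92/885)
= 538.16 * 0.956 * 92 / 885
= 53.4828 g

53.4828 g


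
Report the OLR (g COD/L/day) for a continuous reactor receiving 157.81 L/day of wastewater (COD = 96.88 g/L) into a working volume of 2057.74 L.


OLR = Q * S / V
= 157.81 * 96.88 / 2057.74
= 7.4298 g/L/day

7.4298 g/L/day


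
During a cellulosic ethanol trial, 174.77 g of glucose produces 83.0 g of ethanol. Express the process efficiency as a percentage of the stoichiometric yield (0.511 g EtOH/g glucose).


Fermentation efficiency = (actual / (0.511 * glucose)) * 100
= (83.0 / (0.511 * 174.77)) * 100
= 92.9374%

92.9374%


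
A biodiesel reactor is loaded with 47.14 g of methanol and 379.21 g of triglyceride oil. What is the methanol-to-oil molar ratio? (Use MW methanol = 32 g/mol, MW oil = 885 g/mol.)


Molar ratio = n_MeOH / n_oil = (MeOH/32) / (oil/885) = (MeOH * 885) / (32 * oil)
= (47.14 * 885) / (32 * 379.21)
= 3.4380

3.4380


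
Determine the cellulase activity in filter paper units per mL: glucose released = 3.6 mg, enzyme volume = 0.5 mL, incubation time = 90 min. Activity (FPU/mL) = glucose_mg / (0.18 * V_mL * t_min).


Activity = glucose_mg / (0.18 mg/umol * V_mL * t_min)
= 3.6 / (0.18 * 0.5 * 90)
= 0.4444 FPU/mL

0.4444 FPU/mL


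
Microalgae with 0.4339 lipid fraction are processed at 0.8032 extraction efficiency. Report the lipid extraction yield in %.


Y = lipid_content * extraction_eff * 100
= 0.4339 * 0.8032 * 100
= 34.8508%

34.8508%


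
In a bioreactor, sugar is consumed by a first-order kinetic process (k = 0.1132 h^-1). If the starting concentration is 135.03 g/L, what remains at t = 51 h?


S = S0 * exp(-k * t)
S = 135.03 * exp(-0.1132 * 51)
S = 0.4199 g/L

0.4199 g/L


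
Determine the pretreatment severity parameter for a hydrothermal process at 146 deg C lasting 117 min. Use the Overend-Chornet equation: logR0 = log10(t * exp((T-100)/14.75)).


logR0 = log10(t * exp((T - 100) / 14.75))
= log10(117 * exp((146 - 100) / 14.75))
= 3.4226

3.4226


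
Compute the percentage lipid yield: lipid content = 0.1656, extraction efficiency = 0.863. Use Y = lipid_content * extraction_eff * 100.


Y = lipid_content * extraction_eff * 100
= 0.1656 * 0.863 * 100
= 14.2913%

14.2913%


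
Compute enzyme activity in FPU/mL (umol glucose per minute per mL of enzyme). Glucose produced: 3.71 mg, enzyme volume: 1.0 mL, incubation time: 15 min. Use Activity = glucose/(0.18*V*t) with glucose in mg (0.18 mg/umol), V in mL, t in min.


Activity = glucose_mg / (0.18 mg/umol * V_mL * t_min)
= 3.71 / (0.18 * 1.0 * 15)
= 1.3741 FPU/mL

1.3741 FPU/mL


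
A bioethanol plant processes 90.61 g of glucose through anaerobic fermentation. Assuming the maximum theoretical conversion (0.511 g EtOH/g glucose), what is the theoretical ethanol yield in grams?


Theoretical ethanol yield: m_EtOH = 0.511 * m_glucose
m_EtOH = 0.511 * 90.61 = 46.3017 g

46.3017 g


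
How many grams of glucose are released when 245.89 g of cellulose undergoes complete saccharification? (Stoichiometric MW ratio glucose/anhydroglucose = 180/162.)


glucose = cellulose * 180/162
= 245.89 * 180/162
= 273.2111 g

273.2111 g


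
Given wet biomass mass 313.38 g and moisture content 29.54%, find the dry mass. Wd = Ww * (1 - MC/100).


Wd = Ww * (1 - MC/100)
= 313.38 * (1 - 29.54/100)
= 220.8075 g

220.8075 g


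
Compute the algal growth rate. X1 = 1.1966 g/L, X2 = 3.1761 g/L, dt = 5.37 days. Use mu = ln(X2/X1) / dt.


mu = ln(X2/X1) / dt
= ln(3.1761/1.1966) / 5.37
= 0.1818 per day

0.1818 per day


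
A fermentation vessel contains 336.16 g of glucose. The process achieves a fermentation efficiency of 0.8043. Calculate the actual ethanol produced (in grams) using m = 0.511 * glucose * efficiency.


Actual ethanol: m = 0.511 * 336.16 * 0.8043
m = 138.1609 g

138.1609 g


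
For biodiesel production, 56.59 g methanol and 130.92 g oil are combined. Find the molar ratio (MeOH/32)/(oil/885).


Molar ratio = n_MeOH / n_oil = (MeOH/32) / (oil/885) = (MeOH * 885) / (32 * oil)
= (56.59 * 885) / (32 * 130.92)
= 11.9544

11.9544


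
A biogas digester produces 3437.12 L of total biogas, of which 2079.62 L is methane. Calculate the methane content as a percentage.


CH4% = V_CH4 / V_total * 100
= 2079.62 / 3437.12 * 100
= 60.5047%

60.5047%


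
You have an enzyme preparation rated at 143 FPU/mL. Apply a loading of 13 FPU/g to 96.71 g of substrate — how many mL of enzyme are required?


V = dosage * m_sub / activity
V = 13 * 96.71 / 143
V = 8.7918 mL

8.7918 mL


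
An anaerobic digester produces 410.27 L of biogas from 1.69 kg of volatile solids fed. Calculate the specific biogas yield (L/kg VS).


Y = V / VS
= 410.27 / 1.69
= 242.7633 L/kg VS

242.7633 L/kg VS


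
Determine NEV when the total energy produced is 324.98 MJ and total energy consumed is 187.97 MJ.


NEV = E_out - E_in
= 324.98 - 187.97
= 137.0100 MJ

137.0100 MJ


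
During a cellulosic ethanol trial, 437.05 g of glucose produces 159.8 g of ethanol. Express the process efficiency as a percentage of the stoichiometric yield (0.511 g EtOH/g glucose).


Fermentation efficiency = (actual / (0.511 * glucose)) * 100
= (159.8 / (0.511 * 437.05)) * 100
= 71.5525%

71.5525%


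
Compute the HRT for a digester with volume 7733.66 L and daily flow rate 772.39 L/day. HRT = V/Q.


HRT = V / Q
= 7733.66 / 772.39
= 10.0126 days

10.0126 days


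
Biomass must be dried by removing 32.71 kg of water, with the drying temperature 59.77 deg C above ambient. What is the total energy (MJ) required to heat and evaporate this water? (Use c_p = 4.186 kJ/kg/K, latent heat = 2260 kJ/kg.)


E = m_water * (4.186 * dT + 2260) / 1000
= 32.71 * (4.186 * 59.77 + 2260) / 1000
= 82.1086 MJ

82.1086 MJ


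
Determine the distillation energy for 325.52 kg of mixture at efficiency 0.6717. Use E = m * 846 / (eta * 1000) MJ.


E = m * 846 / (eta * 1000)
= 325.52 * 846 / (0.6717 * 1000)
= 409.9895 MJ

409.9895 MJ


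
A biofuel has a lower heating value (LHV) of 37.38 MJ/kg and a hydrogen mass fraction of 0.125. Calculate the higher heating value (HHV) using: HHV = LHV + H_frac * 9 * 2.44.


HHV = LHV + H_frac * 9 * 2.44
= 37.38 + 0.125 * 9 * 2.44
= 40.1250 MJ/kg

40.1250 MJ/kg


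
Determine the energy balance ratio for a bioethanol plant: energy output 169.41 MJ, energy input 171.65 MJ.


EROI = E_out / E_in
= 169.41 / 171.65
= 0.9870

0.9870


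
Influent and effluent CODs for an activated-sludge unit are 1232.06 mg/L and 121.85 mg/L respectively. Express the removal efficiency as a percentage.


eta = (COD_in - COD_out) / COD_in * 100
= (1232.06 - 121.85) / 1232.06 * 100
= 90.1101%

90.1101%


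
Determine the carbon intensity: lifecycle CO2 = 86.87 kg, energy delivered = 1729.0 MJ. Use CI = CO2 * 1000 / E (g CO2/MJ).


CI = CO2 * 1000 / E
= 86.87 * 1000 / 1729.0
= 50.2429 g CO2/MJ

50.2429 g CO2/MJ


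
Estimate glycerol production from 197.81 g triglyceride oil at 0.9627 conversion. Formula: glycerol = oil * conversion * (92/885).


glycerol = oil * conv * (92/885)
= 197.81 * 0.9627 * 92 / 885
= 19.7963 g

19.7963 g


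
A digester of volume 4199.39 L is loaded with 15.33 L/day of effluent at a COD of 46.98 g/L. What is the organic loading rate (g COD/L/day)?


OLR = Q * S / V
= 15.33 * 46.98 / 4199.39
= 0.1715 g/L/day

0.1715 g/L/day


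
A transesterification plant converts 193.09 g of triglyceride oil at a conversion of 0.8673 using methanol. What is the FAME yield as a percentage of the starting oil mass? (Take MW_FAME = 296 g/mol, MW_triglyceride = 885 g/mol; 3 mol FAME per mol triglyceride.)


m_FAME = oil * conv * (3 * 296 / 885) = oil * conv * (888/885)
= 193.09 * 0.8673 * 888 / 885
= 168.0346 g
Y = m_FAME / oil * 100 = conv * (888/885) * 100
= 0.8673 * 888 / 885 * 100
= 87.02%

87.02%


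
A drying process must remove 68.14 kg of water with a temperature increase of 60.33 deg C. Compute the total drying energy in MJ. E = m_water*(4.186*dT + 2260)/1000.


E = m_water * (4.186 * dT + 2260) / 1000
= 68.14 * (4.186 * 60.33 + 2260) / 1000
= 171.2046 MJ

171.2046 MJ


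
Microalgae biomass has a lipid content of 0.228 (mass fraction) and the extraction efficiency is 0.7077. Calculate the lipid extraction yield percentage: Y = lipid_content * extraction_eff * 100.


Y = lipid_content * extraction_eff * 100
= 0.228 * 0.7077 * 100
= 16.1356%

16.1356%


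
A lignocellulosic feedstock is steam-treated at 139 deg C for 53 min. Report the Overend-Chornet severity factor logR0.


logR0 = log10(t * exp((T - 100) / 14.75))
= log10(53 * exp((139 - 100) / 14.75))
= 2.8726

2.8726


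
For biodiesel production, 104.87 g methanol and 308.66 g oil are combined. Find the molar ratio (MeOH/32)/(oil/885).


Molar ratio = n_MeOH / n_oil = (MeOH/32) / (oil/885) = (MeOH * 885) / (32 * oil)
= (104.87 * 885) / (32 * 308.66)
= 9.3965

9.3965


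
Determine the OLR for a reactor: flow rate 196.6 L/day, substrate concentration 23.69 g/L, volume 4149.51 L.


OLR = Q * S / V
= 196.6 * 23.69 / 4149.51
= 1.1224 g/L/day

1.1224 g/L/day


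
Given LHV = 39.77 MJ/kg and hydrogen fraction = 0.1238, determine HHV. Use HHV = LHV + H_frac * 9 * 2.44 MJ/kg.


HHV = LHV + H_frac * 9 * 2.44
= 39.77 + 0.1238 * 9 * 2.44
= 42.4886 MJ/kg

42.4886 MJ/kg


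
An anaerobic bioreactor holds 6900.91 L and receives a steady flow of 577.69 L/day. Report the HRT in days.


HRT = V / Q
= 6900.91 / 577.69
= 11.9457 days

11.9457 days


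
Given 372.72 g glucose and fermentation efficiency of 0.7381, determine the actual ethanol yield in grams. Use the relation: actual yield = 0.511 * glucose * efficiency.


Actual ethanol: m = 0.511 * 372.72 * 0.7381
m = 140.5785 g

140.5785 g


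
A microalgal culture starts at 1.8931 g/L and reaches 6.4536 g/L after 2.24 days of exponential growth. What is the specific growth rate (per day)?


mu = ln(X2/X1) / dt
= ln(6.4536/1.8931) / 2.24
= 0.5475 per day

0.5475 per day


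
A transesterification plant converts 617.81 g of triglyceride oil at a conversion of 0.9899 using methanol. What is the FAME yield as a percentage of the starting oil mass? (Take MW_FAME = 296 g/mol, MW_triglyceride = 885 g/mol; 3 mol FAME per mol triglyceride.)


m_FAME = oil * conv * (3 * 296 / 885) = oil * conv * (888/885)
= 617.81 * 0.9899 * 888 / 885
= 613.6432 g
Y = m_FAME / oil * 100 = conv * (888/885) * 100
= 0.9899 * 888 / 885 * 100
= 99.33%

99.33%


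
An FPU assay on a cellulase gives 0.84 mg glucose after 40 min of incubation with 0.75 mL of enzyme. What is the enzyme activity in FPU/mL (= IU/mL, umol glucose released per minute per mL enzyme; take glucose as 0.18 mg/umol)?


Activity = glucose_mg / (0.18 mg/umol * V_mL * t_min)
= 0.84 / (0.18 * 0.75 * 40)
= 0.1556 FPU/mL

0.1556 FPU/mL


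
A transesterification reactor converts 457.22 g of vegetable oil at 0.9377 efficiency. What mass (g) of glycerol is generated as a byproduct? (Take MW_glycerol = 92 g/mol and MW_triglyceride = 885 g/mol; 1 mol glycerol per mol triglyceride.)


glycerol = oil * conv * (92/885)
= 457.22 * 0.9377 * 92 / 885
= 44.5691 g

44.5691 g


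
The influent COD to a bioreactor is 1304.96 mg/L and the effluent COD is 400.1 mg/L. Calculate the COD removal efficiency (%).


eta = (COD_in - COD_out) / COD_in * 100
= (1304.96 - 400.1) / 1304.96 * 100
= 69.3401%

69.3401%


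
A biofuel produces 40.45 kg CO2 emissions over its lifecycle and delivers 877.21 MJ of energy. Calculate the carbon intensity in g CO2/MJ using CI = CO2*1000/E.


CI = CO2 * 1000 / E
= 40.45 * 1000 / 877.21
= 46.1121 g CO2/MJ

46.1121 g CO2/MJ


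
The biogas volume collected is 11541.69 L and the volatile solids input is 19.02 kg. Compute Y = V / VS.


Y = V / VS
= 11541.69 / 19.02
= 606.8186 L/kg VS

606.8186 L/kg VS


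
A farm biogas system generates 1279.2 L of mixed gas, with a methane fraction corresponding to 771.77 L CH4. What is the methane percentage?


CH4% = V_CH4 / V_total * 100
= 771.77 / 1279.2 * 100
= 60.3322%

60.3322%


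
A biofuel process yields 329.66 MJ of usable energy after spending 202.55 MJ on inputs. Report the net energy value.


NEV = E_out - E_in
= 329.66 - 202.55
= 127.1100 MJ

127.1100 MJ


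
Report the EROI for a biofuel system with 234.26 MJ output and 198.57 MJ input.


EROI = E_out / E_in
= 234.26 / 198.57
= 1.1797

1.1797


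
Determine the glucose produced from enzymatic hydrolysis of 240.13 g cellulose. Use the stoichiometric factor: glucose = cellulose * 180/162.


glucose = cellulose * 180/162
= 240.13 * 180/162
= 266.8111 g

266.8111 g


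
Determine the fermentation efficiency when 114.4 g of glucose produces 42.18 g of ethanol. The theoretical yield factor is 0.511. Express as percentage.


Fermentation efficiency = (actual / (0.511 * glucose)) * 100
= (42.18 / (0.511 * 114.4)) * 100
= 72.1539%

72.1539%


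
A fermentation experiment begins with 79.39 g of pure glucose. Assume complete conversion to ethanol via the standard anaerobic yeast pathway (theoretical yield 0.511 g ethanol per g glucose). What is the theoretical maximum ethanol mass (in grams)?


Theoretical ethanol yield: m_EtOH = 0.511 * m_glucose
m_EtOH = 0.511 * 79.39 = 40.5683 g

40.5683 g


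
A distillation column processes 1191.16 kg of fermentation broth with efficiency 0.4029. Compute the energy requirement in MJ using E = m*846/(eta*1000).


E = m * 846 / (eta * 1000)
= 1191.16 * 846 / (0.4029 * 1000)
= 2501.1699 MJ

2501.1699 MJ


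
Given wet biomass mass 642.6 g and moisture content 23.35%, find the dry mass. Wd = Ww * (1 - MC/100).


Wd = Ww * (1 - MC/100)
= 642.6 * (1 - 23.35/100)
= 492.5529 g

492.5529 g


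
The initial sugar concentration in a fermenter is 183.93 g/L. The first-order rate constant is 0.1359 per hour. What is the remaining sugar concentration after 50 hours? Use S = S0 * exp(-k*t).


S = S0 * exp(-k * t)
S = 183.93 * exp(-0.1359 * 50)
S = 0.2059 g/L

0.2059 g/L


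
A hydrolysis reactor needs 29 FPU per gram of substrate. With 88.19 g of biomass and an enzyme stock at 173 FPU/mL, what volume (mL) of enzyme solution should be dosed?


V = dosage * m_sub / activity
V = 29 * 88.19 / 173
V = 14.7833 mL

14.7833 mL


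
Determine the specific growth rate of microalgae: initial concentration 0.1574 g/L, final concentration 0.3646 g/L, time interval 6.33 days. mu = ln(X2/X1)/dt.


mu = ln(X2/X1) / dt
= ln(0.3646/0.1574) / 6.33
= 0.1327 per day

0.1327 per day


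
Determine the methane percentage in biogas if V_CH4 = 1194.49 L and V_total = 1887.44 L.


CH4% = V_CH4 / V_total * 100
= 1194.49 / 1887.44 * 100
= 63.2863%

63.2863%


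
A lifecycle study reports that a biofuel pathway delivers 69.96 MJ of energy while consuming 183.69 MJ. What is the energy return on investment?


EROI = E_out / E_in
= 69.96 / 183.69
= 0.3809

0.3809


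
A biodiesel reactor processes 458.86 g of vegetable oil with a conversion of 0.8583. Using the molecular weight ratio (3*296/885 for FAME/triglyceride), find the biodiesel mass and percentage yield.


m_FAME = oil * conv * (3 * 296 / 885) = oil * conv * (888/885)
= 458.86 * 0.8583 * 888 / 885
= 395.1746 g
Y = m_FAME / oil * 100 = conv * (888/885) * 100
= 0.8583 * 888 / 885 * 100
= 86.12%

395.1746 g FAME; Y = 86.12%


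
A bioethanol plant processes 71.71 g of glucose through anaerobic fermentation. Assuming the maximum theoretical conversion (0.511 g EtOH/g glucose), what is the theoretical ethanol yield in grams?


Theoretical ethanol yield: m_EtOH = 0.511 * m_glucose
m_EtOH = 0.511 * 71.71 = 36.6438 g

36.6438 g


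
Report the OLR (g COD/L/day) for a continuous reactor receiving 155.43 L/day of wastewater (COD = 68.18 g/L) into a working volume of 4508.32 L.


OLR = Q * S / V
= 155.43 * 68.18 / 4508.32
= 2.3506 g/L/day

2.3506 g/L/day


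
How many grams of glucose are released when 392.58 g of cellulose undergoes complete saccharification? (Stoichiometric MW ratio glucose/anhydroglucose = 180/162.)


glucose = cellulose * 180/162
= 392.58 * 180/162
= 436.2000 g

436.2000 g


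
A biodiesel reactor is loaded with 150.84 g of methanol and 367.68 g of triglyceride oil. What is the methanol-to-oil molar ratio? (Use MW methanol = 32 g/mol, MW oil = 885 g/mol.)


Molar ratio = n_MeOH / n_oil = (MeOH/32) / (oil/885) = (MeOH * 885) / (32 * oil)
= (150.84 * 885) / (32 * 367.68)
= 11.3459

11.3459


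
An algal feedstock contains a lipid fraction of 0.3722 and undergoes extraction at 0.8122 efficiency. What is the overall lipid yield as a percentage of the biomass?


Y = lipid_content * extraction_eff * 100
= 0.3722 * 0.8122 * 100
= 30.2301%

30.2301%


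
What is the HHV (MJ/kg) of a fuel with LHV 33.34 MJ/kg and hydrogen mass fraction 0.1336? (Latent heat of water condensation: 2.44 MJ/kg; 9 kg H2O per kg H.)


HHV = LHV + H_frac * 9 * 2.44
= 33.34 + 0.1336 * 9 * 2.44
= 36.2739 MJ/kg

36.2739 MJ/kg


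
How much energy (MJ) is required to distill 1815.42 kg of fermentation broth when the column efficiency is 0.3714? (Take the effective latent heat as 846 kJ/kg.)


E = m * 846 / (eta * 1000)
= 1815.42 * 846 / (0.3714 * 1000)
= 4135.2863 MJ

4135.2863 MJ


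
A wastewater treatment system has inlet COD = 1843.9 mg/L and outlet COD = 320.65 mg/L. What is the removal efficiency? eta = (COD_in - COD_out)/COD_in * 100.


eta = (COD_in - COD_out) / COD_in * 100
= (1843.9 - 320.65) / 1843.9 * 100
= 82.6102%

82.6102%


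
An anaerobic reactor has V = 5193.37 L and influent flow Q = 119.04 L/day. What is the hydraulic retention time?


HRT = V / Q
= 5193.37 / 119.04
= 43.6271 days

43.6271 days


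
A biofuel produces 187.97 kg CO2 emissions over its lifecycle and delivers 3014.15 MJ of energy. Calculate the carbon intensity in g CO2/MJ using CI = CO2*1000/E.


CI = CO2 * 1000 / E
= 187.97 * 1000 / 3014.15
= 62.3625 g CO2/MJ

62.3625 g CO2/MJ


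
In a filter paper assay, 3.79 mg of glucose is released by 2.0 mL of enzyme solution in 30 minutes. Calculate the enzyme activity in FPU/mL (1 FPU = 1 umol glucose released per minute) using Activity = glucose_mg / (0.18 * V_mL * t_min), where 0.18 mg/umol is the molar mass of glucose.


Activity = glucose_mg / (0.18 mg/umol * V_mL * t_min)
= 3.79 / (0.18 * 2.0 * 30)
= 0.3509 FPU/mL

0.3509 FPU/mL


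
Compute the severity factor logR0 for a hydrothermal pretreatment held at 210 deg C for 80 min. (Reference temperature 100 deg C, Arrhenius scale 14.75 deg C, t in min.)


logR0 = log10(t * exp((T - 100) / 14.75))
= log10(80 * exp((210 - 100) / 14.75))
= 5.1419

5.1419


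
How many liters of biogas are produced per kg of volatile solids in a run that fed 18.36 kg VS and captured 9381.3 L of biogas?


Y = V / VS
= 9381.3 / 18.36
= 510.9641 L/kg VS

510.9641 L/kg VS


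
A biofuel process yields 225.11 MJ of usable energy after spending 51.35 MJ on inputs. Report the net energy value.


NEV = E_out - E_in
= 225.11 - 51.35
= 173.7600 MJ

173.7600 MJ


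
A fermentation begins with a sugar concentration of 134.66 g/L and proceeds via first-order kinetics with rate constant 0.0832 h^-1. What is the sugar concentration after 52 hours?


S = S0 * exp(-k * t)
S = 134.66 * exp(-0.0832 * 52)
S = 1.7795 g/L

1.7795 g/L


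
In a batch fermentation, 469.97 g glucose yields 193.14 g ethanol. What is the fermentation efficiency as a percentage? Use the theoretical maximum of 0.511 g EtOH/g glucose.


Fermentation efficiency = (actual / (0.511 * glucose)) * 100
= (193.14 / (0.511 * 469.97)) * 100
= 80.4232%

80.4232%


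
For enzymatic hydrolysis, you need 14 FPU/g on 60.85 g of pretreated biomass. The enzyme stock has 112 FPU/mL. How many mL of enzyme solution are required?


V = dosage * m_sub / activity
V = 14 * 60.85 / 112
V = 7.6063 mL

7.6063 mL


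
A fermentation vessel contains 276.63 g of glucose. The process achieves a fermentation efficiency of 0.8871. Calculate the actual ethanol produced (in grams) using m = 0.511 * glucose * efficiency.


Actual ethanol: m = 0.511 * 276.63 * 0.8871
m = 125.3986 g

125.3986 g


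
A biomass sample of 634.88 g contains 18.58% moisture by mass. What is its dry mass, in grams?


Wd = Ww * (1 - MC/100)
= 634.88 * (1 - 18.58/100)
= 516.9193 g

516.9193 g


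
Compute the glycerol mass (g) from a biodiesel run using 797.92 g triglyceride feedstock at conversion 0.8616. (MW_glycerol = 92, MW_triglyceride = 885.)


glycerol = oil * conv * (92/885)
= 797.92 * 0.8616 * 92 / 885
= 71.4677 g

71.4677 g


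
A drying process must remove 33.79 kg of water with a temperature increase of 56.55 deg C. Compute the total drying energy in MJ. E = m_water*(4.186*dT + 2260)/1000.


E = m_water * (4.186 * dT + 2260) / 1000
= 33.79 * (4.186 * 56.55 + 2260) / 1000
= 84.3641 MJ

84.3641 MJ


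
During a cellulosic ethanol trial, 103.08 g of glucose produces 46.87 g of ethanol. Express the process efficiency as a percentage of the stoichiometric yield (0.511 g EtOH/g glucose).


Fermentation efficiency = (actual / (0.511 * glucose)) * 100
= (46.87 / (0.511 * 103.08)) * 100
= 88.9815%

88.9815%


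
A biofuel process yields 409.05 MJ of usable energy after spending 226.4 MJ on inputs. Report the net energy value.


NEV = E_out - E_in
= 409.05 - 226.4
= 182.6500 MJ

182.6500 MJ


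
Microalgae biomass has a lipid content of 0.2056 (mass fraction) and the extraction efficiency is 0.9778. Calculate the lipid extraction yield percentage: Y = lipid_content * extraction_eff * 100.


Y = lipid_content * extraction_eff * 100
= 0.2056 * 0.9778 * 100
= 20.1036%

20.1036%


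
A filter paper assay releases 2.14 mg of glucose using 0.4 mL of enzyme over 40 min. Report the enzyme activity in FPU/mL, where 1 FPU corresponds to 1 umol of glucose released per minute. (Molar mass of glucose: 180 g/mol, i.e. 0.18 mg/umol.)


Activity = glucose_mg / (0.18 mg/umol * V_mL * t_min)
= 2.14 / (0.18 * 0.4 * 40)
= 0.7431 FPU/mL

0.7431 FPU/mL


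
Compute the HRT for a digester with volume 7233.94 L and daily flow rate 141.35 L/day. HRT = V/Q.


HRT = V / Q
= 7233.94 / 141.35
= 51.1775 days

51.1775 days


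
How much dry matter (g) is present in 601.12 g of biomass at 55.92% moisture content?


Wd = Ww * (1 - MC/100)
= 601.12 * (1 - 55.92/100)
= 264.9737 g

264.9737 g


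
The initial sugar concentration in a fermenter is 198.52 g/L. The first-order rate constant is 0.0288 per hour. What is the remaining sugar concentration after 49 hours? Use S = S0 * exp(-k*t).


S = S0 * exp(-k * t)
S = 198.52 * exp(-0.0288 * 49)
S = 48.4092 g/L

48.4092 g/L


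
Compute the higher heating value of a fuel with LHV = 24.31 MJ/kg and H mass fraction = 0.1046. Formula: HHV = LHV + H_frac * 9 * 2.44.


HHV = LHV + H_frac * 9 * 2.44
= 24.31 + 0.1046 * 9 * 2.44
= 26.6070 MJ/kg

26.6070 MJ/kg


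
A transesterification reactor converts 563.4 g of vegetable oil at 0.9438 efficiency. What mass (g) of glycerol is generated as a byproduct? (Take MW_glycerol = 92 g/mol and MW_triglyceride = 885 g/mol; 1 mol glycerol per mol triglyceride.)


glycerol = oil * conv * (92/885)
= 563.4 * 0.9438 * 92 / 885
= 55.2766 g

55.2766 g


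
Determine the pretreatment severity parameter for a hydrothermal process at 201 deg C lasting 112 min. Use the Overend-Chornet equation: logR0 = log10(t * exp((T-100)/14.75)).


logR0 = log10(t * exp((T - 100) / 14.75))
= log10(112 * exp((201 - 100) / 14.75))
= 5.0230

5.0230


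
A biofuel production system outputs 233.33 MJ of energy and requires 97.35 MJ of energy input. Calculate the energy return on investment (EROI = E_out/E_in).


EROI = E_out / E_in
= 233.33 / 97.35
= 2.3968

2.3968


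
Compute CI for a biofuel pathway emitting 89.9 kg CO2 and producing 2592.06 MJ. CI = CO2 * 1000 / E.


CI = CO2 * 1000 / E
= 89.9 * 1000 / 2592.06
= 34.6828 g CO2/MJ

34.6828 g CO2/MJ


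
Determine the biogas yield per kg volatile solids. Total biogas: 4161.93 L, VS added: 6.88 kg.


Y = V / VS
= 4161.93 / 6.88
= 604.9317 L/kg VS

604.9317 L/kg VS


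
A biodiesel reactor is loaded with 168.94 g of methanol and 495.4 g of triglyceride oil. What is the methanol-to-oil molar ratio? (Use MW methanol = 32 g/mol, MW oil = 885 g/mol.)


Molar ratio = n_MeOH / n_oil = (MeOH/32) / (oil/885) = (MeOH * 885) / (32 * oil)
= (168.94 * 885) / (32 * 495.4)
= 9.4313

9.4313


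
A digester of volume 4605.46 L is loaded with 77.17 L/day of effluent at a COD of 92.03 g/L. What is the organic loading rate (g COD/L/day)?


OLR = Q * S / V
= 77.17 * 92.03 / 4605.46
= 1.5421 g/L/day

1.5421 g/L/day


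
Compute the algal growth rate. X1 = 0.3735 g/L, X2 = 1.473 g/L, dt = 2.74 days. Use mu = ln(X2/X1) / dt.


mu = ln(X2/X1) / dt
= ln(1.473/0.3735) / 2.74
= 0.5008 per day

0.5008 per day
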